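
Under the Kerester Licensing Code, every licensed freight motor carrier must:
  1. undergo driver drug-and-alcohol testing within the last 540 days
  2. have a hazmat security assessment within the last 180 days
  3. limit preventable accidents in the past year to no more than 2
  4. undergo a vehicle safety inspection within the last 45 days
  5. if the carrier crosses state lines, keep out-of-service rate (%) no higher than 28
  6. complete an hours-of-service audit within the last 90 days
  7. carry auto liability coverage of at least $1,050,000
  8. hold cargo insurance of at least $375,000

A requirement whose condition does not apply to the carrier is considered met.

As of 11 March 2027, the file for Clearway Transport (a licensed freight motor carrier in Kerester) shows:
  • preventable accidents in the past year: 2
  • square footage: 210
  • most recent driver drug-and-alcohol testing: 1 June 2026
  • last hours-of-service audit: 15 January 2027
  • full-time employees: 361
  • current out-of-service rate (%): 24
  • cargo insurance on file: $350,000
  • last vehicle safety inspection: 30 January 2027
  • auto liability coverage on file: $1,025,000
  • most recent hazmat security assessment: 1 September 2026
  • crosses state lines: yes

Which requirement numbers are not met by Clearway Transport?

1. driver drug-and-alcohol testing 283 days ago vs limit 540 → met
2. hazmat security assessment 191 days ago vs limit 180 → not met
3. preventable accidents in the past year 2 ≤ 2 → met
4. vehicle safety inspection 40 days ago vs limit 45 → met
5. condition 'crosses state lines' holds; out-of-service rate (%) 24 ≤ 28 → met
6. hours-of-service audit 55 days ago vs limit 90 → met
7. auto liability coverage $1,025,000 < $1,050,000 → not met
8. cargo insurance $350,000 < $375,000 → not met
Not met: 2, 7, 8

2, 7, 8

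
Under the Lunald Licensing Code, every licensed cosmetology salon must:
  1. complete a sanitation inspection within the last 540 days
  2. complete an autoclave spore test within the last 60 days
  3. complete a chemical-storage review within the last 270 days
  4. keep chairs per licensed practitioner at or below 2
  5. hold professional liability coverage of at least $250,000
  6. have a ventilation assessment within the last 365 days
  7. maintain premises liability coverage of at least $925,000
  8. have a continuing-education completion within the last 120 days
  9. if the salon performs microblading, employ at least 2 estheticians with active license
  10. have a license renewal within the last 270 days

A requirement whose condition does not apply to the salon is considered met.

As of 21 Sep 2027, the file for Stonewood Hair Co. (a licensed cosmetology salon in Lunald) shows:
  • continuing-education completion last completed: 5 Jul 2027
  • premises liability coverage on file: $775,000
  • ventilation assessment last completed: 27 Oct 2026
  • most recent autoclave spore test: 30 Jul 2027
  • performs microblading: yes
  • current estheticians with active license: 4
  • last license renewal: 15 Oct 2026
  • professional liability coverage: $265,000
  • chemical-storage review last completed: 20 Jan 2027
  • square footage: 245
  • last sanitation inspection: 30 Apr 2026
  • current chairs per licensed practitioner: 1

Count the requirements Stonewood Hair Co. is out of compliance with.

2

1. sanitation inspection 509 days ago vs limit 540 → met
2. autoclave spore test 53 days ago vs limit 60 → met
3. chemical-storage review 244 days ago vs limit 270 → met
4. chairs per licensed practitioner 1 ≤ 2 → met
5. professional liability coverage $265,000 ≥ $250,000 → met
6. ventilation assessment 329 days ago vs limit 365 → met
7. premises liability coverage $775,000 < $925,000 → not met
8. continuing-education completion 78 days ago vs limit 120 → met
9. condition 'performs microblading' holds; estheticians with active license 4 ≥ 2 → met
10. license renewal 341 days ago vs limit 270 → not met
Not met: 2 of 10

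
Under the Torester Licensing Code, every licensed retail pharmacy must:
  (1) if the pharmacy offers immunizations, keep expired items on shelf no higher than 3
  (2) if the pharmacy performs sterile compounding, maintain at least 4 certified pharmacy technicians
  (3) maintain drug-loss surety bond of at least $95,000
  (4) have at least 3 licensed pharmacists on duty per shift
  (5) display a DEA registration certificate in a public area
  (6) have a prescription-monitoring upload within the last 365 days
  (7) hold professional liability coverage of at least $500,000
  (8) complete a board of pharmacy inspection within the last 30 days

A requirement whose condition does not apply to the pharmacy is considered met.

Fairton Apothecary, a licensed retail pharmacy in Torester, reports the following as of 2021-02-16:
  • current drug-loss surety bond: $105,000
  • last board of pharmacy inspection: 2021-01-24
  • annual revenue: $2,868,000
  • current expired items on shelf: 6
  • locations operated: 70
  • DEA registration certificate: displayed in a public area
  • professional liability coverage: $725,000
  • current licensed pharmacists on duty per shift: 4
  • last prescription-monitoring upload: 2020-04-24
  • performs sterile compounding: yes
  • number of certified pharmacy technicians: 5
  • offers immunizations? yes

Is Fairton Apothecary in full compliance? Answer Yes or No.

No

1. condition 'offers immunizations' holds; expired items on shelf 6 > 3 → not met
2. condition 'performs sterile compounding' holds; certified pharmacy technicians 5 ≥ 4 → met
3. drug-loss surety bond $105,000 ≥ $95,000 → met
4. licensed pharmacists on duty per shift 4 ≥ 3 → met
5. DEA registration certificate present → met
6. prescription-monitoring upload 298 days ago vs limit 365 → met
7. professional liability coverage $725,000 ≥ $500,000 → met
8. board of pharmacy inspection 23 days ago vs limit 30 → met
Not met: 1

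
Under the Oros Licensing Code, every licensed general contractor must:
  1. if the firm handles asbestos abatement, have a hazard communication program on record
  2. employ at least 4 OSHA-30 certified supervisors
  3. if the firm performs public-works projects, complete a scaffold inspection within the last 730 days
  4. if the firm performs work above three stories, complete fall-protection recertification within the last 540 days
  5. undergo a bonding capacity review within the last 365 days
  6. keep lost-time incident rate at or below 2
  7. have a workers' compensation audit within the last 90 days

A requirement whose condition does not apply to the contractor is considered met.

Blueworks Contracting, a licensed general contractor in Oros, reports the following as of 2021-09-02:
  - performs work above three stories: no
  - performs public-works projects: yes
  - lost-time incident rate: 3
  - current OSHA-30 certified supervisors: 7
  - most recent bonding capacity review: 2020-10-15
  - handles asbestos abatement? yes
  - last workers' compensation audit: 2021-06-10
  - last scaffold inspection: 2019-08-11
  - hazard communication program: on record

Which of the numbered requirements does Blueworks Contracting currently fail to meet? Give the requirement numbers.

3, 6

1. condition 'handles asbestos abatement' holds; hazard communication program present → met
2. OSHA-30 certified supervisors 7 ≥ 4 → met
3. condition 'performs public-works projects' holds; scaffold inspection 753 days ago vs limit 730 → not met
4. condition 'performs work above three stories' does not hold → requirement n/a → met
5. bonding capacity review 322 days ago vs limit 365 → met
6. lost-time incident rate 3 > 2 → not met
7. workers' compensation audit 84 days ago vs limit 90 → met
Not met: 3, 6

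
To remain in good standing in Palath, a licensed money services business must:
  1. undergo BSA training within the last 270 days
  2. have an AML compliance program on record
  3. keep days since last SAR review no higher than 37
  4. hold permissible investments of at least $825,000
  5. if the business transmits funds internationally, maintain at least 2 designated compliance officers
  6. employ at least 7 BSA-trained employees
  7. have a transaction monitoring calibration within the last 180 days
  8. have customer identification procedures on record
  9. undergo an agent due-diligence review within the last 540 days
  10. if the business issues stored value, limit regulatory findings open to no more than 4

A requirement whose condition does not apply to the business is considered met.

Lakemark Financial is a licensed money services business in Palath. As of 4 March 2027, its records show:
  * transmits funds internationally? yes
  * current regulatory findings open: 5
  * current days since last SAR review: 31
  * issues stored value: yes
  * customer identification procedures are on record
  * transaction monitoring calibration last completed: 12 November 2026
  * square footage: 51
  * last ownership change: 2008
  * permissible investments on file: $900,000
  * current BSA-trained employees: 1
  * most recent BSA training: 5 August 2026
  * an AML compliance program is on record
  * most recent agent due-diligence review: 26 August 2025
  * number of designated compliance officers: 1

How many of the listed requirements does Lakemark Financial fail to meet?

1. BSA training 211 days ago vs limit 270 → met
2. AML compliance program present → met
3. days since last SAR review 31 ≤ 37 → met
4. permissible investments $900,000 ≥ $825,000 → met
5. condition 'transmits funds internationally' holds; designated compliance officers 1 < 2 → not met
6. BSA-trained employees 1 < 7 → not met
7. transaction monitoring calibration 112 days ago vs limit 180 → met
8. customer identification procedures present → met
9. agent due-diligence review 555 days ago vs limit 540 → not met
10. condition 'issues stored value' holds; regulatory findings open 5 > 4 → not met
Not met: 4 of 10

4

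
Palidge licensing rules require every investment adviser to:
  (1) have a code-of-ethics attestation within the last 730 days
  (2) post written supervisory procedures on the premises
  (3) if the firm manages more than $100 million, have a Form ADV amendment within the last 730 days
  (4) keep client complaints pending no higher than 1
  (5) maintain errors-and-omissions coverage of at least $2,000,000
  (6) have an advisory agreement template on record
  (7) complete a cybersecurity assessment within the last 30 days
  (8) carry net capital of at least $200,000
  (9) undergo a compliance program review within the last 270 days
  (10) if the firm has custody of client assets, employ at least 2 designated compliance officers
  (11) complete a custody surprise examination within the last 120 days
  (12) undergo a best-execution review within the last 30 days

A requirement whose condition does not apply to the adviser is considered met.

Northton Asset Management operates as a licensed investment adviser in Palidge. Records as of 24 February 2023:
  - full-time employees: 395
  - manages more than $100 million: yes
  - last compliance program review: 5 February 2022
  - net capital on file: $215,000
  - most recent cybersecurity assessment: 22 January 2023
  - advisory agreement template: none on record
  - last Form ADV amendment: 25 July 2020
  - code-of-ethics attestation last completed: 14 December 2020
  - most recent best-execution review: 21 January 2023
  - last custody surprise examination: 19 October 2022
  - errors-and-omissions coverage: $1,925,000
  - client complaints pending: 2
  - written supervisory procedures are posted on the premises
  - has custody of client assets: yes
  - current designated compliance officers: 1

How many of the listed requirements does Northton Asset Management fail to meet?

10

1. code-of-ethics attestation 802 days ago vs limit 730 → not met
2. written supervisory procedures present → met
3. condition 'manages more than $100 million' holds; Form ADV amendment 944 days ago vs limit 730 → not met
4. client complaints pending 2 > 1 → not met
5. errors-and-omissions coverage $1,925,000 < $2,000,000 → not met
6. advisory agreement template absent → not met
7. cybersecurity assessment 33 days ago vs limit 30 → not met
8. net capital $215,000 ≥ $200,000 → met
9. compliance program review 384 days ago vs limit 270 → not met
10. condition 'has custody of client assets' holds; designated compliance officers 1 < 2 → not met
11. custody surprise examination 128 days ago vs limit 120 → not met
12. best-execution review 34 days ago vs limit 30 → not met
Not met: 10 of 12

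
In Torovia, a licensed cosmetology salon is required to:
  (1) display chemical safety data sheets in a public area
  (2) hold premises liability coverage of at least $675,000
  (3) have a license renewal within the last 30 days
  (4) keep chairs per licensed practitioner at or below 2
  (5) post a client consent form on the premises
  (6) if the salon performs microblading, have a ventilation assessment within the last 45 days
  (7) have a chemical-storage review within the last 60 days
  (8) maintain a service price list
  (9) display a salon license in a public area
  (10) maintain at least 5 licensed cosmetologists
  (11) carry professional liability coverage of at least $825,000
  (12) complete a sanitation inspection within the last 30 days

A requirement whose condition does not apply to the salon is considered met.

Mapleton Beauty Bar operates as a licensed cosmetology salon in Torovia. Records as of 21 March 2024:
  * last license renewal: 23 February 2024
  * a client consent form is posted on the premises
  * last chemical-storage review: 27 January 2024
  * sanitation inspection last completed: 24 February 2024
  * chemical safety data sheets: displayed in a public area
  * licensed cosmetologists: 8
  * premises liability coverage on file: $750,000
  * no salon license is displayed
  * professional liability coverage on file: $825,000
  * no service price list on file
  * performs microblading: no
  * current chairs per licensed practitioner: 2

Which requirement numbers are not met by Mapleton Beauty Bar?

8, 9

1. chemical safety data sheets present → met
2. premises liability coverage $750,000 ≥ $675,000 → met
3. license renewal 27 days ago vs limit 30 → met
4. chairs per licensed practitioner 2 ≤ 2 → met
5. client consent form present → met
6. condition 'performs microblading' does not hold → requirement n/a → met
7. chemical-storage review 54 days ago vs limit 60 → met
8. service price list absent → not met
9. salon license absent → not met
10. licensed cosmetologists 8 ≥ 5 → met
11. professional liability coverage $825,000 ≥ $825,000 → met
12. sanitation inspection 26 days ago vs limit 30 → met
Not met: 8, 9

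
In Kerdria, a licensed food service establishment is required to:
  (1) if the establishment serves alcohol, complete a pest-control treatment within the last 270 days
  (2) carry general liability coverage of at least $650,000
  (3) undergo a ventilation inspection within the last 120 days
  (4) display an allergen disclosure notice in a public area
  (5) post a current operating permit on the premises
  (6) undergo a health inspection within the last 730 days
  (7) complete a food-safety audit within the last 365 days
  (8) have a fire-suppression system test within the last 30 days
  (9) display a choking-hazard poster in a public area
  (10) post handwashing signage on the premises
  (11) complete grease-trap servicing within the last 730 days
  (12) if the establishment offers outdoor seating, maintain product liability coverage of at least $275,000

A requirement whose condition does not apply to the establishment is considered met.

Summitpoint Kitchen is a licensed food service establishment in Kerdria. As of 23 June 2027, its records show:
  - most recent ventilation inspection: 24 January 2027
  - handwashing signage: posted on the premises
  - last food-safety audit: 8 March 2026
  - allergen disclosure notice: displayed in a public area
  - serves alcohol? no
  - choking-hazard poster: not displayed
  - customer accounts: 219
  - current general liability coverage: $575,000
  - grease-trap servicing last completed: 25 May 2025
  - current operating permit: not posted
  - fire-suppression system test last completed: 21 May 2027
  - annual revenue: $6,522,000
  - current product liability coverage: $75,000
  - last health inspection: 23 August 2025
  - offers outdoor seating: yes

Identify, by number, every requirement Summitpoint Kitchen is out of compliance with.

1. condition 'serves alcohol' does not hold → requirement n/a → met
2. general liability coverage $575,000 < $650,000 → not met
3. ventilation inspection 150 days ago vs limit 120 → not met
4. allergen disclosure notice present → met
5. current operating permit absent → not met
6. health inspection 669 days ago vs limit 730 → met
7. food-safety audit 472 days ago vs limit 365 → not met
8. fire-suppression system test 33 days ago vs limit 30 → not met
9. choking-hazard poster absent → not met
10. handwashing signage present → met
11. grease-trap servicing 759 days ago vs limit 730 → not met
12. condition 'offers outdoor seating' holds; product liability coverage $75,000 < $275,000 → not met
Not met: 2, 3, 5, 7, 8, 9, 11, 12

2, 3, 5, 7, 8, 9, 11, 12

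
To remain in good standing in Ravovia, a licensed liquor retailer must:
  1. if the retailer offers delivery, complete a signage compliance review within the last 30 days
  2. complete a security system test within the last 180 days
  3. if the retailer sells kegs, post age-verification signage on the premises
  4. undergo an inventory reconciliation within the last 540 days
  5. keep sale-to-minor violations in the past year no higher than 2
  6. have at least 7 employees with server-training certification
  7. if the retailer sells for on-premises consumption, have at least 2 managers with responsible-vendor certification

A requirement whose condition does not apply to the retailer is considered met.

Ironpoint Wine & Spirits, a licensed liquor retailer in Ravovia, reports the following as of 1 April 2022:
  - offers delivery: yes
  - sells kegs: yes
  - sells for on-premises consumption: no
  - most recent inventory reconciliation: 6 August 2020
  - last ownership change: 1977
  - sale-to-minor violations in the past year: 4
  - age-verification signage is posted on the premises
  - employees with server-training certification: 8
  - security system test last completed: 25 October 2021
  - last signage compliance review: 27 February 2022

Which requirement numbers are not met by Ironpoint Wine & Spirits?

1. condition 'offers delivery' holds; signage compliance review 33 days ago vs limit 30 → not met
2. security system test 158 days ago vs limit 180 → met
3. condition 'sells kegs' holds; age-verification signage present → met
4. inventory reconciliation 603 days ago vs limit 540 → not met
5. sale-to-minor violations in the past year 4 > 2 → not met
6. employees with server-training certification 8 ≥ 7 → met
7. condition 'sells for on-premises consumption' does not hold → requirement n/a → met
Not met: 1, 4, 5

1, 4, 5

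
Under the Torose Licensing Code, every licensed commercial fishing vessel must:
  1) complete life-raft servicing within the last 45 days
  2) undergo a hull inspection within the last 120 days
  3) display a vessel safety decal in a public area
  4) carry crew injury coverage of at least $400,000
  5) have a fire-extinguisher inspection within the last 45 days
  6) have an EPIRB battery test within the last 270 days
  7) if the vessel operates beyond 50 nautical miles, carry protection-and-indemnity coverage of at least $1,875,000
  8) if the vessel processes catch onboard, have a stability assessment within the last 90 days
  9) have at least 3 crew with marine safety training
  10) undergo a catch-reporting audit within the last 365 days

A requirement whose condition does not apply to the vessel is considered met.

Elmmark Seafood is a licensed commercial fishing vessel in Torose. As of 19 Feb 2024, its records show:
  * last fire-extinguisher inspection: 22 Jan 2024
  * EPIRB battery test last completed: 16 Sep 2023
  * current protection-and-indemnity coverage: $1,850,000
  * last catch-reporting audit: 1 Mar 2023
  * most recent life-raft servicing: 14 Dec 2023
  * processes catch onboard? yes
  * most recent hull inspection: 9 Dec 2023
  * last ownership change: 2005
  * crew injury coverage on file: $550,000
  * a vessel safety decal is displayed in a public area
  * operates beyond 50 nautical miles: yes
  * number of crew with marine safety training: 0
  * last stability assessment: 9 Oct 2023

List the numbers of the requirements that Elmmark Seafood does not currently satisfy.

1. life-raft servicing 67 days ago vs limit 45 → not met
2. hull inspection 72 days ago vs limit 120 → met
3. vessel safety decal present → met
4. crew injury coverage $550,000 ≥ $400,000 → met
5. fire-extinguisher inspection 28 days ago vs limit 45 → met
6. EPIRB battery test 156 days ago vs limit 270 → met
7. condition 'operates beyond 50 nautical miles' holds; protection-and-indemnity coverage $1,850,000 < $1,875,000 → not met
8. condition 'processes catch onboard' holds; stability assessment 133 days ago vs limit 90 → not met
9. crew with marine safety training 0 < 3 → not met
10. catch-reporting audit 355 days ago vs limit 365 → met
Not met: 1, 7, 8, 9

1, 7, 8, 9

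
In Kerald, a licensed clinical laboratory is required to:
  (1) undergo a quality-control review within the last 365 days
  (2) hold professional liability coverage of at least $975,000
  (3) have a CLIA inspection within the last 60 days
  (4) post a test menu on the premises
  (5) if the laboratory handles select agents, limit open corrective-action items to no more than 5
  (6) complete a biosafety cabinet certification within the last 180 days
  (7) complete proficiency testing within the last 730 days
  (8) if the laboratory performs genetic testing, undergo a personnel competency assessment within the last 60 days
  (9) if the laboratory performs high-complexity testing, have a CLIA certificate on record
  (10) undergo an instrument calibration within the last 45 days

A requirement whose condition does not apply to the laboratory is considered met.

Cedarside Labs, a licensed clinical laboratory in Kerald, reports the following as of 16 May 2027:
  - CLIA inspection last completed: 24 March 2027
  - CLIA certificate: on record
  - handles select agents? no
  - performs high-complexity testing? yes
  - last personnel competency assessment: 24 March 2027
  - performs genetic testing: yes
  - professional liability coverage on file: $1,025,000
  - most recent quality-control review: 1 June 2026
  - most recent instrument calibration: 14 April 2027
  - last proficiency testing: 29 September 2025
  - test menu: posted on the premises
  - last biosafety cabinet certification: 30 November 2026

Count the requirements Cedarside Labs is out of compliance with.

0

1. quality-control review 349 days ago vs limit 365 → met
2. professional liability coverage $1,025,000 ≥ $975,000 → met
3. CLIA inspection 53 days ago vs limit 60 → met
4. test menu present → met
5. condition 'handles select agents' does not hold → requirement n/a → met
6. biosafety cabinet certification 167 days ago vs limit 180 → met
7. proficiency testing 594 days ago vs limit 730 → met
8. condition 'performs genetic testing' holds; personnel competency assessment 53 days ago vs limit 60 → met
9. condition 'performs high-complexity testing' holds; CLIA certificate present → met
10. instrument calibration 32 days ago vs limit 45 → met
Not met: 0 of 10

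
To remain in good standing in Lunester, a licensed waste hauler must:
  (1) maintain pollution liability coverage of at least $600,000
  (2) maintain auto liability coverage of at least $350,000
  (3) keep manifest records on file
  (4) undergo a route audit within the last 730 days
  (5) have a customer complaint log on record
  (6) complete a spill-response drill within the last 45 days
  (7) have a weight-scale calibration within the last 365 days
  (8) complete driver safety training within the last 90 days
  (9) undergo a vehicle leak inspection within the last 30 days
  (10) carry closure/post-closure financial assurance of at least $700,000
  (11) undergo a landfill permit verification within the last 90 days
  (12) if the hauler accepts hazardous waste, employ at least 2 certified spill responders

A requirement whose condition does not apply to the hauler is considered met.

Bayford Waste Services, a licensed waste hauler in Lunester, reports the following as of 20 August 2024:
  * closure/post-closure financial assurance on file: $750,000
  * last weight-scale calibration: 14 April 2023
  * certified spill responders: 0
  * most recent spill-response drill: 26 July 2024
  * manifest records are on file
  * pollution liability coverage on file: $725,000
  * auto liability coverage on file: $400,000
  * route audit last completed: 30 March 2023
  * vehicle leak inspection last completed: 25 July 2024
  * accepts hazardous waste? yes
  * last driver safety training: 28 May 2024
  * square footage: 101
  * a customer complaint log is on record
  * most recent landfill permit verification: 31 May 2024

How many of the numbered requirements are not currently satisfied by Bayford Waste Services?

1. pollution liability coverage $725,000 ≥ $600,000 → met
2. auto liability coverage $400,000 ≥ $350,000 → met
3. manifest records present → met
4. route audit 509 days ago vs limit 730 → met
5. customer complaint log present → met
6. spill-response drill 25 days ago vs limit 45 → met
7. weight-scale calibration 494 days ago vs limit 365 → not met
8. driver safety training 84 days ago vs limit 90 → met
9. vehicle leak inspection 26 days ago vs limit 30 → met
10. closure/post-closure financial assurance $750,000 ≥ $700,000 → met
11. landfill permit verification 81 days ago vs limit 90 → met
12. condition 'accepts hazardous waste' holds; certified spill responders 0 < 2 → not met
Not met: 2 of 12

2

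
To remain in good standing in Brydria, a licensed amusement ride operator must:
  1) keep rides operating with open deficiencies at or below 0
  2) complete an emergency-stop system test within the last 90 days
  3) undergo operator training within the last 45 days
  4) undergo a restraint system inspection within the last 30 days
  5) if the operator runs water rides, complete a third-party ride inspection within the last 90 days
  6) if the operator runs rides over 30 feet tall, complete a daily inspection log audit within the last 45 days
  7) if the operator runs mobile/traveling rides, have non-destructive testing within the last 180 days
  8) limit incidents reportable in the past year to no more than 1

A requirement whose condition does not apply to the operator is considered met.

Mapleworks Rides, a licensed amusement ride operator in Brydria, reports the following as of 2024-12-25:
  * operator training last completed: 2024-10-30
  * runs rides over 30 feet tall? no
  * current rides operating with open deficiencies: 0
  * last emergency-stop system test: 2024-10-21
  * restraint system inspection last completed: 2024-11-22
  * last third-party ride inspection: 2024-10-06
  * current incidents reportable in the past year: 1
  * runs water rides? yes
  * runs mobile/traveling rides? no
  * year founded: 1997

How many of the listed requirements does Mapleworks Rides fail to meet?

1. rides operating with open deficiencies 0 ≤ 0 → met
2. emergency-stop system test 65 days ago vs limit 90 → met
3. operator training 56 days ago vs limit 45 → not met
4. restraint system inspection 33 days ago vs limit 30 → not met
5. condition 'runs water rides' holds; third-party ride inspection 80 days ago vs limit 90 → met
6. condition 'runs rides over 30 feet tall' does not hold → requirement n/a → met
7. condition 'runs mobile/traveling rides' does not hold → requirement n/a → met
8. incidents reportable in the past year 1 ≤ 1 → met
Not met: 2 of 8

2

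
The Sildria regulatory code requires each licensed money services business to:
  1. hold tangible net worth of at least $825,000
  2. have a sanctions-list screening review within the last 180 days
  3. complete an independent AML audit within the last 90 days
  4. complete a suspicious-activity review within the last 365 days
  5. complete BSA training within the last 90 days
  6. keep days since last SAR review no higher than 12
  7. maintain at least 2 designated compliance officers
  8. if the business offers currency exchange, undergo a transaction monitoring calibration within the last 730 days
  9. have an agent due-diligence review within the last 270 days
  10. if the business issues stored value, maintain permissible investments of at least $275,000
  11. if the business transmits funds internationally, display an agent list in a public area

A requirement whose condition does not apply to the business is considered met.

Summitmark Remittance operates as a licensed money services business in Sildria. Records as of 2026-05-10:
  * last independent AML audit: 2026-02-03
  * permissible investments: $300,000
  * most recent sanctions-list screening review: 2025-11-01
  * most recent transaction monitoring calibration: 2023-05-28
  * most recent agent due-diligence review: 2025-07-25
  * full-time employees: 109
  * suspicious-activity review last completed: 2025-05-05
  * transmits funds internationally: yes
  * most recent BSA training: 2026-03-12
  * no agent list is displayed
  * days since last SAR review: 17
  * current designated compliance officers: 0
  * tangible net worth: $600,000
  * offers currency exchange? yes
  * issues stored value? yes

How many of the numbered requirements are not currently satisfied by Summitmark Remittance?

9

1. tangible net worth $600,000 < $825,000 → not met
2. sanctions-list screening review 190 days ago vs limit 180 → not met
3. independent AML audit 96 days ago vs limit 90 → not met
4. suspicious-activity review 370 days ago vs limit 365 → not met
5. BSA training 59 days ago vs limit 90 → met
6. days since last SAR review 17 > 12 → not met
7. designated compliance officers 0 < 2 → not met
8. condition 'offers currency exchange' holds; transaction monitoring calibration 1078 days ago vs limit 730 → not met
9. agent due-diligence review 289 days ago vs limit 270 → not met
10. condition 'issues stored value' holds; permissible investments $300,000 ≥ $275,000 → met
11. condition 'transmits funds internationally' holds; agent list absent → not met
Not met: 9 of 11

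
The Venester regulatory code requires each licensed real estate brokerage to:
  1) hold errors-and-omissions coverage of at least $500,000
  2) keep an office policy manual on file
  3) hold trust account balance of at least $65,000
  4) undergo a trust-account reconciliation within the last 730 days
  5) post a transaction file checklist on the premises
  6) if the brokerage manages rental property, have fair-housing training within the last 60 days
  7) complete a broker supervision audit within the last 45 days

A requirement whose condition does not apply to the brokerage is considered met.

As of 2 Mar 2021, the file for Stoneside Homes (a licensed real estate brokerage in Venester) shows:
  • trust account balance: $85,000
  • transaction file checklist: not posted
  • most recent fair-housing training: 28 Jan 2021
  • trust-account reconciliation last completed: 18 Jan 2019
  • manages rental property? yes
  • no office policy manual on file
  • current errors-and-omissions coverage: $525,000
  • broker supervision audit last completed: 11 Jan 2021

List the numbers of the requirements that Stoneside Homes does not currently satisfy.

2, 4, 5, 7

1. errors-and-omissions coverage $525,000 ≥ $500,000 → met
2. office policy manual absent → not met
3. trust account balance $85,000 ≥ $65,000 → met
4. trust-account reconciliation 774 days ago vs limit 730 → not met
5. transaction file checklist absent → not met
6. condition 'manages rental property' holds; fair-housing training 33 days ago vs limit 60 → met
7. broker supervision audit 50 days ago vs limit 45 → not met
Not met: 2, 4, 5, 7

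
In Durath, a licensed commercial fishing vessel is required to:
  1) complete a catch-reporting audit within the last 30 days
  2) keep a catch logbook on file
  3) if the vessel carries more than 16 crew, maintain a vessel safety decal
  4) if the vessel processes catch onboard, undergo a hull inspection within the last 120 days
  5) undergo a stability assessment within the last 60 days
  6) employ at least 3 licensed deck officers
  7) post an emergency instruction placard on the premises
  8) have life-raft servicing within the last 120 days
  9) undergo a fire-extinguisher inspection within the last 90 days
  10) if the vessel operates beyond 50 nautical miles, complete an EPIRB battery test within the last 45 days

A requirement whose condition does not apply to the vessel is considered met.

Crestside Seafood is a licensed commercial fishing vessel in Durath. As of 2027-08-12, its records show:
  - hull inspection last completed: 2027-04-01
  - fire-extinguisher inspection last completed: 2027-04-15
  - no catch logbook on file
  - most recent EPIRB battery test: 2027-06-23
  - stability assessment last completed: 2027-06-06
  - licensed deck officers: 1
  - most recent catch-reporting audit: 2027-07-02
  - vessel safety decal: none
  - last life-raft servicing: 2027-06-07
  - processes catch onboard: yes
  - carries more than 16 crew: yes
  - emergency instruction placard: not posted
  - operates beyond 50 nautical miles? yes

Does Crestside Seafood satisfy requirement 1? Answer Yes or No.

1. catch-reporting audit 41 days ago vs limit 30 → not met

No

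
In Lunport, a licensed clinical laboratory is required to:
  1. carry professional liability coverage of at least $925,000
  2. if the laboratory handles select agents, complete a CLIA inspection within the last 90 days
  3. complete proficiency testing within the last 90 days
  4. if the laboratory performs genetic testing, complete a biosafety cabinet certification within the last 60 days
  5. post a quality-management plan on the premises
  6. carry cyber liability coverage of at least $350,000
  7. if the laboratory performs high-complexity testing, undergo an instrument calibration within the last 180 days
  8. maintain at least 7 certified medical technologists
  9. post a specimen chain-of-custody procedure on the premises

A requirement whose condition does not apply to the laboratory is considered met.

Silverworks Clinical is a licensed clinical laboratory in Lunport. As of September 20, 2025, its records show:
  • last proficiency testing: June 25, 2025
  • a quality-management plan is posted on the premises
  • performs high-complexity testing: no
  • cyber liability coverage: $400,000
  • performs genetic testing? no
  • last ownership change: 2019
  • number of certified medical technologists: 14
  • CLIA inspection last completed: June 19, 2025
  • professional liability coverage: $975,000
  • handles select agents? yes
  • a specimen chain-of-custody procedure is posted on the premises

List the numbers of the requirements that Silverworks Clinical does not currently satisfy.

1. professional liability coverage $975,000 ≥ $925,000 → met
2. condition 'handles select agents' holds; CLIA inspection 93 days ago vs limit 90 → not met
3. proficiency testing 87 days ago vs limit 90 → met
4. condition 'performs genetic testing' does not hold → requirement n/a → met
5. quality-management plan present → met
6. cyber liability coverage $400,000 ≥ $350,000 → met
7. condition 'performs high-complexity testing' does not hold → requirement n/a → met
8. certified medical technologists 14 ≥ 7 → met
9. specimen chain-of-custody procedure present → met
Not met: 2

2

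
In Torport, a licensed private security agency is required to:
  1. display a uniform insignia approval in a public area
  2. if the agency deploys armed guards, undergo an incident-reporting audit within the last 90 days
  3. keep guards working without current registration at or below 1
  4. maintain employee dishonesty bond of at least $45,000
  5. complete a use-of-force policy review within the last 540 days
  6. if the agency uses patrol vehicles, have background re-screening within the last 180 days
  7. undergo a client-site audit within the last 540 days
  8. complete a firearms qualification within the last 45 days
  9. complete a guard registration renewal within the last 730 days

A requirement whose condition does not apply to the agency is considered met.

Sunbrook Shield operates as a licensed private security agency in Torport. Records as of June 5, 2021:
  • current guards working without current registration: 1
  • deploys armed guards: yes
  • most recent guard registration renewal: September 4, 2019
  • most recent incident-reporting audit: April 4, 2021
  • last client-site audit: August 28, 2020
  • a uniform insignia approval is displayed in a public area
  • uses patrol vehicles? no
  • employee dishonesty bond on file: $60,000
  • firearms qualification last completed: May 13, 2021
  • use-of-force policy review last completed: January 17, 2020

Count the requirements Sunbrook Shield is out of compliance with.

1. uniform insignia approval present → met
2. condition 'deploys armed guards' holds; incident-reporting audit 62 days ago vs limit 90 → met
3. guards working without current registration 1 ≤ 1 → met
4. employee dishonesty bond $60,000 ≥ $45,000 → met
5. use-of-force policy review 505 days ago vs limit 540 → met
6. condition 'uses patrol vehicles' does not hold → requirement n/a → met
7. client-site audit 281 days ago vs limit 540 → met
8. firearms qualification 23 days ago vs limit 45 → met
9. guard registration renewal 640 days ago vs limit 730 → met
Not met: 0 of 9

0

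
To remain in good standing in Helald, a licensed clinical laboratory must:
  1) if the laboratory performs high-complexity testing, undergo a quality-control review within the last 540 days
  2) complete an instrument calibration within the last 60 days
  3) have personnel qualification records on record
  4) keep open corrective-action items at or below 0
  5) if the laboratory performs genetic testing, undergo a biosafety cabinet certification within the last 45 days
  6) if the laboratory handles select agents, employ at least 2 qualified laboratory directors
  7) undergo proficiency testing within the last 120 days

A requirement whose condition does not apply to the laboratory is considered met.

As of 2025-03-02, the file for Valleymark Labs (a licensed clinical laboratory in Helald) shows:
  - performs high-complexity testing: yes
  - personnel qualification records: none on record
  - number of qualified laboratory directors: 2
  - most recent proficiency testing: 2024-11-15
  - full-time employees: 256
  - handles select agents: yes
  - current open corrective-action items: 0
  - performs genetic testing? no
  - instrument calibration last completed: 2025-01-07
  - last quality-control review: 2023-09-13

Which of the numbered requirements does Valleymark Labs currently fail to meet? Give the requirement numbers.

3

1. condition 'performs high-complexity testing' holds; quality-control review 536 days ago vs limit 540 → met
2. instrument calibration 54 days ago vs limit 60 → met
3. personnel qualification records absent → not met
4. open corrective-action items 0 ≤ 0 → met
5. condition 'performs genetic testing' does not hold → requirement n/a → met
6. condition 'handles select agents' holds; qualified laboratory directors 2 ≥ 2 → met
7. proficiency testing 107 days ago vs limit 120 → met
Not met: 3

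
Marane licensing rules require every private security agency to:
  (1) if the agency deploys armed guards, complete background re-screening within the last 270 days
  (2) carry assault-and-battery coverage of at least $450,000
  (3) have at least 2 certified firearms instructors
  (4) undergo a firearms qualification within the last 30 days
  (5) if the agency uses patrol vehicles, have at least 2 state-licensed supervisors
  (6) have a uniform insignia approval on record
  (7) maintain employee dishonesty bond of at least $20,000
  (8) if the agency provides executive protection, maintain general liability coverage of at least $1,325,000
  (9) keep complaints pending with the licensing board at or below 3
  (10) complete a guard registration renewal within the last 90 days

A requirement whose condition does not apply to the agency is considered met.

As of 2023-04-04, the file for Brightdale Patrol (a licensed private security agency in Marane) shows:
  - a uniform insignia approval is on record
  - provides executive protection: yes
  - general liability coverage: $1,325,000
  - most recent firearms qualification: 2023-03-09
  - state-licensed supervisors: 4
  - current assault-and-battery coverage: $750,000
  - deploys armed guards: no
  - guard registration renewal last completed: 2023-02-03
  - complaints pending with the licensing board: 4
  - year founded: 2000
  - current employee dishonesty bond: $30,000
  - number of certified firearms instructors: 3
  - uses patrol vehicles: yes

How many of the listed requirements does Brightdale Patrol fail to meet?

1. condition 'deploys armed guards' does not hold → requirement n/a → met
2. assault-and-battery coverage $750,000 ≥ $450,000 → met
3. certified firearms instructors 3 ≥ 2 → met
4. firearms qualification 26 days ago vs limit 30 → met
5. condition 'uses patrol vehicles' holds; state-licensed supervisors 4 ≥ 2 → met
6. uniform insignia approval present → met
7. employee dishonesty bond $30,000 ≥ $20,000 → met
8. condition 'provides executive protection' holds; general liability coverage $1,325,000 ≥ $1,325,000 → met
9. complaints pending with the licensing board 4 > 3 → not met
10. guard registration renewal 60 days ago vs limit 90 → met
Not met: 1 of 10

1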